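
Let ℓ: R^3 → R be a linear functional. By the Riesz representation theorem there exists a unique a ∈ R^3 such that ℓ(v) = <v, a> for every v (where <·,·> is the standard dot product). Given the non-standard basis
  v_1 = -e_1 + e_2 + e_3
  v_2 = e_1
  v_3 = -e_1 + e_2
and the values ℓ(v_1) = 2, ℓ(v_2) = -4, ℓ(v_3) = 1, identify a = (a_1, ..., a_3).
a = (-4, -3, 1)

Write a = (a_1, ..., a_3) in the standard basis. For each basis vector v_i, ℓ(v_i) = <v_i, a> is a linear equation in the a_j's. Collect the n equations into a matrix system V a = ℓ, where row i of V is v_i (expressed in the standard basis). Since V is invertible (lower-triangular with 1s on the diagonal, up to permutation), solve by back-substitution:
  V =
[[-1, 1, 1],
 [1, 0, 0],
 [-1, 1, 0]]
  V a = (2, -4, 1)
Solving gives a = (-4, -3, 1).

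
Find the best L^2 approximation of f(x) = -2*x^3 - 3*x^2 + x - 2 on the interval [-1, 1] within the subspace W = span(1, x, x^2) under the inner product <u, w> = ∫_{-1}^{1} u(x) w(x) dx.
g(x) = -3*x^2 - x/5 - 2

The best approximation g ∈ W is the orthogonal projection of f onto W. Writing g = a_0 + a_1 x + a_2 x^2, the coefficients solve the normal equations G · a = b where
  G_{ij} = <φ_i, φ_j> and b_i = <f, φ_i>, with φ_0 = 1, φ_1 = x, φ_2 = x^2.
G =
  [2, 0, 2/3]
  [0, 2/3, 0]
  [2/3, 0, 2/5],
b = (-6, -2/15, -38/15).
Solving gives a_0 = -2, a_1 = -1/5, a_2 = -3, so
  g(x) = -3*x^2 - x/5 - 2.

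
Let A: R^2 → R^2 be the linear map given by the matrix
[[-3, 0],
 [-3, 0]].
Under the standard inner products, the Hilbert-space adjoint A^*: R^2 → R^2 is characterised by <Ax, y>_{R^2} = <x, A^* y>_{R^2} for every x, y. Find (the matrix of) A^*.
A^* = A^T =
[[-3, -3],
 [0, 0]]

For real matrices with standard dot products, the defining identity <Ax, y> = <x, A^* y> gives (Ax)^T y = x^T (A^*) y, i.e. x^T A^T y = x^T (A^*) y. Since this holds for all x, y, we must have A^* = A^T. Therefore
A^* =
[[-3, -3],
 [0, 0]].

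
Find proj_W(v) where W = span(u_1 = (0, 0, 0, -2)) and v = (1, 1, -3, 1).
proj_W(v) = (0, 0, 0, 1)

Set up U = [u_1 | ... | u_1] ∈ R^(4×1). The projector onto W = col(U) is P = U (U^T U)^(-1) U^T.
Compute U^T U =
  [4],
and U^T v = (-2).
Solve U^T U · c = U^T v for the coefficients: c = (-1/2). The projection is proj_W(v) = U c.
Check: (v - proj_W(v)) · u_1 = 0  (should be 0).
Result: proj_W(v) = (0, 0, 0, 1).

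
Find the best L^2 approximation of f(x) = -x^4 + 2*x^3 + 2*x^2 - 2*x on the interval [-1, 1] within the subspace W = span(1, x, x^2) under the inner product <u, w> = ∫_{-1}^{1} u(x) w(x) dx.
g(x) = 8*x^2/7 - 4*x/5 + 3/35

The best approximation g ∈ W is the orthogonal projection of f onto W. Writing g = a_0 + a_1 x + a_2 x^2, the coefficients solve the normal equations G · a = b where
  G_{ij} = <φ_i, φ_j> and b_i = <f, φ_i>, with φ_0 = 1, φ_1 = x, φ_2 = x^2.
G =
  [2, 0, 2/3]
  [0, 2/3, 0]
  [2/3, 0, 2/5],
b = (14/15, -8/15, 18/35).
Solving gives a_0 = 3/35, a_1 = -4/5, a_2 = 8/7, so
  g(x) = 8*x^2/7 - 4*x/5 + 3/35.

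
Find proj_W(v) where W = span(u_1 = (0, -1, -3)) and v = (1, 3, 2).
proj_W(v) = (0, 9/10, 27/10)

Set up U = [u_1 | ... | u_1] ∈ R^(3×1). The projector onto W = col(U) is P = U (U^T U)^(-1) U^T.
Compute U^T U =
  [10],
and U^T v = (-9).
Solve U^T U · c = U^T v for the coefficients: c = (-9/10). The projection is proj_W(v) = U c.
Check: (v - proj_W(v)) · u_1 = 0  (should be 0).
Result: proj_W(v) = (0, 9/10, 27/10).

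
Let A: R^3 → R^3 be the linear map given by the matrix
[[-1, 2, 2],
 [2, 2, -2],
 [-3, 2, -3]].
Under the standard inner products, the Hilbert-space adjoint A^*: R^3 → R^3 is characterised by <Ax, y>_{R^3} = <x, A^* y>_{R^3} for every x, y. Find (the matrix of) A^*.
A^* = A^T =
[[-1, 2, -3],
 [2, 2, 2],
 [2, -2, -3]]

For real matrices with standard dot products, the defining identity <Ax, y> = <x, A^* y> gives (Ax)^T y = x^T (A^*) y, i.e. x^T A^T y = x^T (A^*) y. Since this holds for all x, y, we must have A^* = A^T. Therefore
A^* =
[[-1, 2, -3],
 [2, 2, 2],
 [2, -2, -3]].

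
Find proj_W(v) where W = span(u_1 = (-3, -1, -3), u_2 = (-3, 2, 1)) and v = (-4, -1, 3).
proj_W(v) = (-141/50, 229/125, 219/250)

Set up U = [u_1 | ... | u_2] ∈ R^(3×2). The projector onto W = col(U) is P = U (U^T U)^(-1) U^T.
Compute U^T U =
  [19, 4]
  [4, 14],
and U^T v = (4, 13).
Solve U^T U · c = U^T v for the coefficients: c = (2/125, 231/250). The projection is proj_W(v) = U c.
Check: (v - proj_W(v)) · u_1 = 0  (should be 0).
Check: (v - proj_W(v)) · u_2 = 0  (should be 0).
Result: proj_W(v) = (-141/50, 229/125, 219/250).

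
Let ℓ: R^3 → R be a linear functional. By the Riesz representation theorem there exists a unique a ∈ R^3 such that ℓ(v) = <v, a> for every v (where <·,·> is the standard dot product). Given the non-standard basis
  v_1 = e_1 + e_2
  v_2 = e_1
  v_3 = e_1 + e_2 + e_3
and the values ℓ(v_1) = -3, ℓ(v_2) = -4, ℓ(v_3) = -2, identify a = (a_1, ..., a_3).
a = (-4, 1, 1)

Write a = (a_1, ..., a_3) in the standard basis. For each basis vector v_i, ℓ(v_i) = <v_i, a> is a linear equation in the a_j's. Collect the n equations into a matrix system V a = ℓ, where row i of V is v_i (expressed in the standard basis). Since V is invertible (lower-triangular with 1s on the diagonal, up to permutation), solve by back-substitution:
  V =
[[1, 1, 0],
 [1, 0, 0],
 [1, 1, 1]]
  V a = (-3, -4, -2)
Solving gives a = (-4, 1, 1).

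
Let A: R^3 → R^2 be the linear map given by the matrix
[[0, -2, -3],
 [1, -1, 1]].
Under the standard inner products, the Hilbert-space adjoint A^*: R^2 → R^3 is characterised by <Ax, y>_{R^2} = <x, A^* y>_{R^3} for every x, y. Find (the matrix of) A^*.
A^* = A^T =
[[0, 1],
 [-2, -1],
 [-3, 1]]

For real matrices with standard dot products, the defining identity <Ax, y> = <x, A^* y> gives (Ax)^T y = x^T (A^*) y, i.e. x^T A^T y = x^T (A^*) y. Since this holds for all x, y, we must have A^* = A^T. Therefore
A^* =
[[0, 1],
 [-2, -1],
 [-3, 1]].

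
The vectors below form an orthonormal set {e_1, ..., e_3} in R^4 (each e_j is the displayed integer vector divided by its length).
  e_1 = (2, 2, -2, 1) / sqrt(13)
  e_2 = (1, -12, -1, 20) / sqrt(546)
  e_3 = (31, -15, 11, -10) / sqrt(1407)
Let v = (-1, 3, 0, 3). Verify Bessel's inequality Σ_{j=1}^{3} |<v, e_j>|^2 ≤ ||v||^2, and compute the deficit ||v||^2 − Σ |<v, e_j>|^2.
Σ |<v, e_j>|^2 = 1705/134; ||v||^2 = 19; deficit = 841/134

Write each e_j = u_j / sqrt(<u_j, u_j>) where u_j is the displayed integer vector. Then <v, e_j> = <v, u_j> / sqrt(<u_j, u_j>), so |<v, e_j>|^2 = <v, u_j>^2 / <u_j, u_j>.
Coefficients: <v, e_1> = 7/sqrt(13), <v, e_2> = 23/sqrt(546), <v, e_3> = -106/sqrt(1407).
Square and sum: Σ |<v, e_j>|^2 = 1705/134.
Compute ||v||^2 = v·v = 19.
Deficit = 19 − 1705/134 = 841/134 ≥ 0, confirming Bessel's inequality. (The deficit equals ||v − Σ <v,e_j> e_j||^2, the squared distance from v to span{e_j}.)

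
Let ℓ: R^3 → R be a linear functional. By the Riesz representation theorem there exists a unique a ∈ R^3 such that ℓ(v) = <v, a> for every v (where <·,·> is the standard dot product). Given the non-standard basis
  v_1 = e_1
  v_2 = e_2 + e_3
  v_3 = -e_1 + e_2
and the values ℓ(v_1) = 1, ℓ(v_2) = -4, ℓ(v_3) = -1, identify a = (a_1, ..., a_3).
a = (1, 0, -4)

Write a = (a_1, ..., a_3) in the standard basis. For each basis vector v_i, ℓ(v_i) = <v_i, a> is a linear equation in the a_j's. Collect the n equations into a matrix system V a = ℓ, where row i of V is v_i (expressed in the standard basis). Since V is invertible (lower-triangular with 1s on the diagonal, up to permutation), solve by back-substitution:
  V =
[[1, 0, 0],
 [0, 1, 1],
 [-1, 1, 0]]
  V a = (1, -4, -1)
Solving gives a = (1, 0, -4).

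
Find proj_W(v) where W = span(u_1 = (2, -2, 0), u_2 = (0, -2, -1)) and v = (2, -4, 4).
proj_W(v) = (11/3, -7/3, 2/3)

Set up U = [u_1 | ... | u_2] ∈ R^(3×2). The projector onto W = col(U) is P = U (U^T U)^(-1) U^T.
Compute U^T U =
  [8, 4]
  [4, 5],
and U^T v = (12, 4).
Solve U^T U · c = U^T v for the coefficients: c = (11/6, -2/3). The projection is proj_W(v) = U c.
Check: (v - proj_W(v)) · u_1 = 0  (should be 0).
Check: (v - proj_W(v)) · u_2 = 0  (should be 0).
Result: proj_W(v) = (11/3, -7/3, 2/3).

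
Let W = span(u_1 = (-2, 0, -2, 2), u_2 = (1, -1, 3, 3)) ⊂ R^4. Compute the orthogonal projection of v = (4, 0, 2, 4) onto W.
proj_W(v) = (82/59, -64/59, 210/59, 174/59)

Set up U = [u_1 | ... | u_2] ∈ R^(4×2). The projector onto W = col(U) is P = U (U^T U)^(-1) U^T.
Compute U^T U =
  [12, -2]
  [-2, 20],
and U^T v = (-4, 22).
Solve U^T U · c = U^T v for the coefficients: c = (-9/59, 64/59). The projection is proj_W(v) = U c.
Check: (v - proj_W(v)) · u_1 = 0  (should be 0).
Check: (v - proj_W(v)) · u_2 = 0  (should be 0).
Result: proj_W(v) = (82/59, -64/59, 210/59, 174/59).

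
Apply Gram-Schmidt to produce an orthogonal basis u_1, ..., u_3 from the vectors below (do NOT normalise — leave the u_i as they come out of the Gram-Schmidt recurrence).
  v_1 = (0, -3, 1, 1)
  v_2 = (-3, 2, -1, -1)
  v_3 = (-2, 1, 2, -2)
Orthogonal basis:
  u_1 = (0, -3, 1, 1)
  u_2 = (-3, -2/11, -3/11, -3/11)
  u_3 = (-10/101, 30/101, 247/101, -157/101)

Apply the Gram-Schmidt recurrence
  u_1 = v_1
  u_i = v_i − Σ_{j<i} ((v_i · u_j) / (u_j · u_j)) · u_j.

Step by step this gives:
  u_1 = (0, -3, 1, 1)
  u_2 = (-3, -2/11, -3/11, -3/11)
  u_3 = (-10/101, 30/101, 247/101, -157/101)

Orthogonality check:
  u_2 · u_1 = 0 (should be 0)
  u_3 · u_1 = 0 (should be 0)
  u_3 · u_2 = 0 (should be 0)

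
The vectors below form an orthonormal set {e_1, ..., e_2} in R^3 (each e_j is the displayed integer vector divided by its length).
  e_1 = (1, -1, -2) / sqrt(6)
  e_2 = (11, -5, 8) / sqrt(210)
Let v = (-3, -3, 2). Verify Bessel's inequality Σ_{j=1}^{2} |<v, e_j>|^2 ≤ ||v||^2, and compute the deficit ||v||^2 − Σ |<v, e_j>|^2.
Σ |<v, e_j>|^2 = 94/35; ||v||^2 = 22; deficit = 676/35

Write each e_j = u_j / sqrt(<u_j, u_j>) where u_j is the displayed integer vector. Then <v, e_j> = <v, u_j> / sqrt(<u_j, u_j>), so |<v, e_j>|^2 = <v, u_j>^2 / <u_j, u_j>.
Coefficients: <v, e_1> = -4/sqrt(6), <v, e_2> = -2/sqrt(210).
Square and sum: Σ |<v, e_j>|^2 = 94/35.
Compute ||v||^2 = v·v = 22.
Deficit = 22 − 94/35 = 676/35 ≥ 0, confirming Bessel's inequality. (The deficit equals ||v − Σ <v,e_j> e_j||^2, the squared distance from v to span{e_j}.)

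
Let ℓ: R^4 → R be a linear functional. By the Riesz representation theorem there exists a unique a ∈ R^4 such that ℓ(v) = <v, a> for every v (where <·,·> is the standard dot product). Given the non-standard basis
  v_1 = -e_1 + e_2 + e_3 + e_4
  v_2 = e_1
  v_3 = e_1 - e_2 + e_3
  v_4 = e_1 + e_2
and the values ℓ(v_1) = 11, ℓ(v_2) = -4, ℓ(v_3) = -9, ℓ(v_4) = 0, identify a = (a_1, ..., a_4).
a = (-4, 4, -1, 4)

Write a = (a_1, ..., a_4) in the standard basis. For each basis vector v_i, ℓ(v_i) = <v_i, a> is a linear equation in the a_j's. Collect the n equations into a matrix system V a = ℓ, where row i of V is v_i (expressed in the standard basis). Since V is invertible (lower-triangular with 1s on the diagonal, up to permutation), solve by back-substitution:
  V =
[[-1, 1, 1, 1],
 [1, 0, 0, 0],
 [1, -1, 1, 0],
 [1, 1, 0, 0]]
  V a = (11, -4, -9, 0)
Solving gives a = (-4, 4, -1, 4).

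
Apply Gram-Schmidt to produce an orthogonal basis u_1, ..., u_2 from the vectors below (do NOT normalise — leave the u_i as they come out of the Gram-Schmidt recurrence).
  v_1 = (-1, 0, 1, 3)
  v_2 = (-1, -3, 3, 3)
Orthogonal basis:
  u_1 = (-1, 0, 1, 3)
  u_2 = (2/11, -3, 20/11, -6/11)

Apply the Gram-Schmidt recurrence
  u_1 = v_1
  u_i = v_i − Σ_{j<i} ((v_i · u_j) / (u_j · u_j)) · u_j.

Step by step this gives:
  u_1 = (-1, 0, 1, 3)
  u_2 = (2/11, -3, 20/11, -6/11)

Orthogonality check:
  u_2 · u_1 = 0 (should be 0)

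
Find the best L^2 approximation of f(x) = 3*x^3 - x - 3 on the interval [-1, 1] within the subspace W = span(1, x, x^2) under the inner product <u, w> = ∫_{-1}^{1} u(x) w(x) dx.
g(x) = 4*x/5 - 3

The best approximation g ∈ W is the orthogonal projection of f onto W. Writing g = a_0 + a_1 x + a_2 x^2, the coefficients solve the normal equations G · a = b where
  G_{ij} = <φ_i, φ_j> and b_i = <f, φ_i>, with φ_0 = 1, φ_1 = x, φ_2 = x^2.
G =
  [2, 0, 2/3]
  [0, 2/3, 0]
  [2/3, 0, 2/5],
b = (-6, 8/15, -2).
Solving gives a_0 = -3, a_1 = 4/5, a_2 = 0, so
  g(x) = 4*x/5 - 3.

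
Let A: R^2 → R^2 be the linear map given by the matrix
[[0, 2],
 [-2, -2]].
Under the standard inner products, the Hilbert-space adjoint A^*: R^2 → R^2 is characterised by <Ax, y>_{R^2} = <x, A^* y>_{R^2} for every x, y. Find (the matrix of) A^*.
A^* = A^T =
[[0, -2],
 [2, -2]]

For real matrices with standard dot products, the defining identity <Ax, y> = <x, A^* y> gives (Ax)^T y = x^T (A^*) y, i.e. x^T A^T y = x^T (A^*) y. Since this holds for all x, y, we must have A^* = A^T. Therefore
A^* =
[[0, -2],
 [2, -2]].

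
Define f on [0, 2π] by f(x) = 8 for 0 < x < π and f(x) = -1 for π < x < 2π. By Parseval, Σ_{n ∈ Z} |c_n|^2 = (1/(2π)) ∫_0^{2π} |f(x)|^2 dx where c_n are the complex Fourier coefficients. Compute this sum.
Σ |c_n|^2 = 65/2

Parseval equates the L^2 energy of f (normalised by 1/(2π)) with the ℓ^2 sum of its Fourier coefficients: (1/(2π)) ∫_0^{2π} |f|^2 = Σ |c_n|^2.
Compute the left side: (1/(2π)) [∫_0^π 8^2 dx + ∫_π^{2π} (-1)^2 dx] = (1/(2π)) · (64π + 1π) = (64 + 1)/2 = 65/2.
So Σ_{n ∈ Z} |c_n|^2 = 65/2.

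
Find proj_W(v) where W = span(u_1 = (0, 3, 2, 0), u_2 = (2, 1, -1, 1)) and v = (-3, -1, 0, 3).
proj_W(v) = (-49/45, -10/9, 1/6, -49/90)

Set up U = [u_1 | ... | u_2] ∈ R^(4×2). The projector onto W = col(U) is P = U (U^T U)^(-1) U^T.
Compute U^T U =
  [13, 1]
  [1, 7],
and U^T v = (-3, -4).
Solve U^T U · c = U^T v for the coefficients: c = (-17/90, -49/90). The projection is proj_W(v) = U c.
Check: (v - proj_W(v)) · u_1 = 0  (should be 0).
Check: (v - proj_W(v)) · u_2 = 0  (should be 0).
Result: proj_W(v) = (-49/45, -10/9, 1/6, -49/90).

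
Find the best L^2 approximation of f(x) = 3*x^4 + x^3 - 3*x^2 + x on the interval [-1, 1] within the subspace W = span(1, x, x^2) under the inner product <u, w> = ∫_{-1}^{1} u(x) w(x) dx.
g(x) = -3*x^2/7 + 8*x/5 - 9/35

The best approximation g ∈ W is the orthogonal projection of f onto W. Writing g = a_0 + a_1 x + a_2 x^2, the coefficients solve the normal equations G · a = b where
  G_{ij} = <φ_i, φ_j> and b_i = <f, φ_i>, with φ_0 = 1, φ_1 = x, φ_2 = x^2.
G =
  [2, 0, 2/3]
  [0, 2/3, 0]
  [2/3, 0, 2/5],
b = (-4/5, 16/15, -12/35).
Solving gives a_0 = -9/35, a_1 = 8/5, a_2 = -3/7, so
  g(x) = -3*x^2/7 + 8*x/5 - 9/35.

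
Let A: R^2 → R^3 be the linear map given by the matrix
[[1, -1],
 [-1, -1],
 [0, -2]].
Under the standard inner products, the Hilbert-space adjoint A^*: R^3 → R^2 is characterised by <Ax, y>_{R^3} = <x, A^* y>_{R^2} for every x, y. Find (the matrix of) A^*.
A^* = A^T =
[[1, -1, 0],
 [-1, -1, -2]]

For real matrices with standard dot products, the defining identity <Ax, y> = <x, A^* y> gives (Ax)^T y = x^T (A^*) y, i.e. x^T A^T y = x^T (A^*) y. Since this holds for all x, y, we must have A^* = A^T. Therefore
A^* =
[[1, -1, 0],
 [-1, -1, -2]].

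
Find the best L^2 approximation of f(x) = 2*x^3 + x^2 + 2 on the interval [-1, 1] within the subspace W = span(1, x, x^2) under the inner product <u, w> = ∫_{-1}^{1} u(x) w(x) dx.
g(x) = x^2 + 6*x/5 + 2

The best approximation g ∈ W is the orthogonal projection of f onto W. Writing g = a_0 + a_1 x + a_2 x^2, the coefficients solve the normal equations G · a = b where
  G_{ij} = <φ_i, φ_j> and b_i = <f, φ_i>, with φ_0 = 1, φ_1 = x, φ_2 = x^2.
G =
  [2, 0, 2/3]
  [0, 2/3, 0]
  [2/3, 0, 2/5],
b = (14/3, 4/5, 26/15).
Solving gives a_0 = 2, a_1 = 6/5, a_2 = 1, so
  g(x) = x^2 + 6*x/5 + 2.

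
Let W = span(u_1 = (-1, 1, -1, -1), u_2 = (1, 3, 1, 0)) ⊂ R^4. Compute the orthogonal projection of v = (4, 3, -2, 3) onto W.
proj_W(v) = (79/43, 105/43, 79/43, 33/43)

Set up U = [u_1 | ... | u_2] ∈ R^(4×2). The projector onto W = col(U) is P = U (U^T U)^(-1) U^T.
Compute U^T U =
  [4, 1]
  [1, 11],
and U^T v = (-2, 11).
Solve U^T U · c = U^T v for the coefficients: c = (-33/43, 46/43). The projection is proj_W(v) = U c.
Check: (v - proj_W(v)) · u_1 = 0  (should be 0).
Check: (v - proj_W(v)) · u_2 = 0  (should be 0).
Result: proj_W(v) = (79/43, 105/43, 79/43, 33/43).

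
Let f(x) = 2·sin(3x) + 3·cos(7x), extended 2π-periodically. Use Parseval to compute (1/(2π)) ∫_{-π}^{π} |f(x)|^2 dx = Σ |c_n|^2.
Σ |c_n|^2 = 13/2

Expand |f|^2 and use orthogonality of {sin(nx), cos(mx)} on [-π, π]:
  ∫_{-π}^{π} sin(nx)^2 dx = π, ∫ cos(mx)^2 dx = π, and cross terms integrate to 0.
So ∫_{-π}^{π} f(x)^2 dx = 2^2 · π + 3^2 · π = (4 + 9)π.
Divide by 2π: (4 + 9)/2 = 13/2.
By Parseval, this equals Σ |c_n|^2.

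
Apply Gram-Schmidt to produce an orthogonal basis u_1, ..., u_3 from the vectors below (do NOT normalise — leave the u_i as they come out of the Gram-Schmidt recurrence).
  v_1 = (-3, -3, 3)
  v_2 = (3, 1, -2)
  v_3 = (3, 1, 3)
Orthogonal basis:
  u_1 = (-3, -3, 3)
  u_2 = (1, -1, 0)
  u_3 = (5/3, 5/3, 10/3)

Apply the Gram-Schmidt recurrence
  u_1 = v_1
  u_i = v_i − Σ_{j<i} ((v_i · u_j) / (u_j · u_j)) · u_j.

Step by step this gives:
  u_1 = (-3, -3, 3)
  u_2 = (1, -1, 0)
  u_3 = (5/3, 5/3, 10/3)

Orthogonality check:
  u_2 · u_1 = 0 (should be 0)
  u_3 · u_1 = 0 (should be 0)
  u_3 · u_2 = 0 (should be 0)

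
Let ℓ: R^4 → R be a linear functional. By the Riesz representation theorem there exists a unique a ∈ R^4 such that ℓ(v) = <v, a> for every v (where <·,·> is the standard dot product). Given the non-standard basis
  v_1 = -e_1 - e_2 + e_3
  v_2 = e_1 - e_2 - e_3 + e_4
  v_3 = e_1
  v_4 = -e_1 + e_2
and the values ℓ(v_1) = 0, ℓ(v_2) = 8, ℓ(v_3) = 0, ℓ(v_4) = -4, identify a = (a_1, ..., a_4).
a = (0, -4, -4, 0)

Write a = (a_1, ..., a_4) in the standard basis. For each basis vector v_i, ℓ(v_i) = <v_i, a> is a linear equation in the a_j's. Collect the n equations into a matrix system V a = ℓ, where row i of V is v_i (expressed in the standard basis). Since V is invertible (lower-triangular with 1s on the diagonal, up to permutation), solve by back-substitution:
  V =
[[-1, -1, 1, 0],
 [1, -1, -1, 1],
 [1, 0, 0, 0],
 [-1, 1, 0, 0]]
  V a = (0, 8, 0, -4)
Solving gives a = (0, -4, -4, 0).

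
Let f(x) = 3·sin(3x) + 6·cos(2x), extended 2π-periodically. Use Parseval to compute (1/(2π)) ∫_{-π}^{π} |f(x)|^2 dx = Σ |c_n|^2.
Σ |c_n|^2 = 45/2

Expand |f|^2 and use orthogonality of {sin(nx), cos(mx)} on [-π, π]:
  ∫_{-π}^{π} sin(nx)^2 dx = π, ∫ cos(mx)^2 dx = π, and cross terms integrate to 0.
So ∫_{-π}^{π} f(x)^2 dx = 3^2 · π + 6^2 · π = (9 + 36)π.
Divide by 2π: (9 + 36)/2 = 45/2.
By Parseval, this equals Σ |c_n|^2.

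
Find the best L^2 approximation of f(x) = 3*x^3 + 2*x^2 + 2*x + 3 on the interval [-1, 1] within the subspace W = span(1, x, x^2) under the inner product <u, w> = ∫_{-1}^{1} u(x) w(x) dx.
g(x) = 2*x^2 + 19*x/5 + 3

The best approximation g ∈ W is the orthogonal projection of f onto W. Writing g = a_0 + a_1 x + a_2 x^2, the coefficients solve the normal equations G · a = b where
  G_{ij} = <φ_i, φ_j> and b_i = <f, φ_i>, with φ_0 = 1, φ_1 = x, φ_2 = x^2.
G =
  [2, 0, 2/3]
  [0, 2/3, 0]
  [2/3, 0, 2/5],
b = (22/3, 38/15, 14/5).
Solving gives a_0 = 3, a_1 = 19/5, a_2 = 2, so
  g(x) = 2*x^2 + 19*x/5 + 3.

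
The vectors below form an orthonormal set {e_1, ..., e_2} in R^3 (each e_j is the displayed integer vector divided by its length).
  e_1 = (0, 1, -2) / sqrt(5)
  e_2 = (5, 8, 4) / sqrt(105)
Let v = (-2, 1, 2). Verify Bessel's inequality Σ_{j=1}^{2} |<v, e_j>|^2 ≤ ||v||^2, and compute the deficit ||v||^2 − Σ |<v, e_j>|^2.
Σ |<v, e_j>|^2 = 15/7; ||v||^2 = 9; deficit = 48/7

Write each e_j = u_j / sqrt(<u_j, u_j>) where u_j is the displayed integer vector. Then <v, e_j> = <v, u_j> / sqrt(<u_j, u_j>), so |<v, e_j>|^2 = <v, u_j>^2 / <u_j, u_j>.
Coefficients: <v, e_1> = -3/sqrt(5), <v, e_2> = 6/sqrt(105).
Square and sum: Σ |<v, e_j>|^2 = 15/7.
Compute ||v||^2 = v·v = 9.
Deficit = 9 − 15/7 = 48/7 ≥ 0, confirming Bessel's inequality. (The deficit equals ||v − Σ <v,e_j> e_j||^2, the squared distance from v to span{e_j}.)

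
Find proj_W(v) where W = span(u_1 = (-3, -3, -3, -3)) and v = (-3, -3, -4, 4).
proj_W(v) = (-3/2, -3/2, -3/2, -3/2)

Set up U = [u_1 | ... | u_1] ∈ R^(4×1). The projector onto W = col(U) is P = U (U^T U)^(-1) U^T.
Compute U^T U =
  [36],
and U^T v = (18).
Solve U^T U · c = U^T v for the coefficients: c = (1/2). The projection is proj_W(v) = U c.
Check: (v - proj_W(v)) · u_1 = 0  (should be 0).
Result: proj_W(v) = (-3/2, -3/2, -3/2, -3/2).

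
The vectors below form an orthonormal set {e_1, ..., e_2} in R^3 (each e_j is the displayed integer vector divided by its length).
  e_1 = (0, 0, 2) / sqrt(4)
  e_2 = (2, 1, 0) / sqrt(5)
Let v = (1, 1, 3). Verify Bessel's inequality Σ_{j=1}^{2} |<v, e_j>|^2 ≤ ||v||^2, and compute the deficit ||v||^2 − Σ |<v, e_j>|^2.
Σ |<v, e_j>|^2 = 54/5; ||v||^2 = 11; deficit = 1/5

Write each e_j = u_j / sqrt(<u_j, u_j>) where u_j is the displayed integer vector. Then <v, e_j> = <v, u_j> / sqrt(<u_j, u_j>), so |<v, e_j>|^2 = <v, u_j>^2 / <u_j, u_j>.
Coefficients: <v, e_1> = 6/sqrt(4), <v, e_2> = 3/sqrt(5).
Square and sum: Σ |<v, e_j>|^2 = 54/5.
Compute ||v||^2 = v·v = 11.
Deficit = 11 − 54/5 = 1/5 ≥ 0, confirming Bessel's inequality. (The deficit equals ||v − Σ <v,e_j> e_j||^2, the squared distance from v to span{e_j}.)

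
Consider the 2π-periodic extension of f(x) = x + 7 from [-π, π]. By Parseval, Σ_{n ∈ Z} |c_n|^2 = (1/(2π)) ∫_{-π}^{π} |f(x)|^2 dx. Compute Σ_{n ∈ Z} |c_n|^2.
Σ |c_n|^2 = π^2/3 + 49

Expand and integrate term by term over [-π, π]:
  ∫ (x)^2 dx = 1·(2π^3/3); ∫ 2·1·(7)·x dx = 0 (odd integrand); ∫ 7^2 dx = 49·2π.
So (1/(2π)) ∫_{-π}^{π} (x + 7)^2 dx = 1π^2/3 + 49 = π^2/3 + 49.
Parseval ⇒ Σ |c_n|^2 = π^2/3 + 49.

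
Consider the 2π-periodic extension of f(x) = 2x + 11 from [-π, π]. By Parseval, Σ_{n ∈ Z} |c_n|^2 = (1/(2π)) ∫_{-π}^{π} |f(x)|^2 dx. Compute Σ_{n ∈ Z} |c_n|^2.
Σ |c_n|^2 = 4π^2/3 + 121

Expand and integrate term by term over [-π, π]:
  ∫ (2x)^2 dx = 4·(2π^3/3); ∫ 2·2·(11)·x dx = 0 (odd integrand); ∫ 11^2 dx = 121·2π.
So (1/(2π)) ∫_{-π}^{π} (2x + 11)^2 dx = 4π^2/3 + 121 = 4π^2/3 + 121.
Parseval ⇒ Σ |c_n|^2 = 4π^2/3 + 121.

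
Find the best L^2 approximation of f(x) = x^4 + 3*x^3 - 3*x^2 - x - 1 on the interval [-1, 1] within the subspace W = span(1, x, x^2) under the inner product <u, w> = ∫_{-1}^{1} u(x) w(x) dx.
g(x) = -15*x^2/7 + 4*x/5 - 38/35

The best approximation g ∈ W is the orthogonal projection of f onto W. Writing g = a_0 + a_1 x + a_2 x^2, the coefficients solve the normal equations G · a = b where
  G_{ij} = <φ_i, φ_j> and b_i = <f, φ_i>, with φ_0 = 1, φ_1 = x, φ_2 = x^2.
G =
  [2, 0, 2/3]
  [0, 2/3, 0]
  [2/3, 0, 2/5],
b = (-18/5, 8/15, -166/105).
Solving gives a_0 = -38/35, a_1 = 4/5, a_2 = -15/7, so
  g(x) = -15*x^2/7 + 4*x/5 - 38/35.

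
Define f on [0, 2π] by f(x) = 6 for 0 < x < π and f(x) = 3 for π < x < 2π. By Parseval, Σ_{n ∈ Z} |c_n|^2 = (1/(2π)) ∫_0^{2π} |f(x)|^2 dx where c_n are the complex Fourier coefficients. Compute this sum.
Σ |c_n|^2 = 45/2

Parseval equates the L^2 energy of f (normalised by 1/(2π)) with the ℓ^2 sum of its Fourier coefficients: (1/(2π)) ∫_0^{2π} |f|^2 = Σ |c_n|^2.
Compute the left side: (1/(2π)) [∫_0^π 6^2 dx + ∫_π^{2π} 3^2 dx] = (1/(2π)) · (36π + 9π) = (36 + 9)/2 = 45/2.
So Σ_{n ∈ Z} |c_n|^2 = 45/2.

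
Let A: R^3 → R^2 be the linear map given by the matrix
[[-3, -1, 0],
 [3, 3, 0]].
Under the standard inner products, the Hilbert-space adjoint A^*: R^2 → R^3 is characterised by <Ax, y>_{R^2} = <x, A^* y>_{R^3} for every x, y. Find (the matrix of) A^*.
A^* = A^T =
[[-3, 3],
 [-1, 3],
 [0, 0]]

For real matrices with standard dot products, the defining identity <Ax, y> = <x, A^* y> gives (Ax)^T y = x^T (A^*) y, i.e. x^T A^T y = x^T (A^*) y. Since this holds for all x, y, we must have A^* = A^T. Therefore
A^* =
[[-3, 3],
 [-1, 3],
 [0, 0]].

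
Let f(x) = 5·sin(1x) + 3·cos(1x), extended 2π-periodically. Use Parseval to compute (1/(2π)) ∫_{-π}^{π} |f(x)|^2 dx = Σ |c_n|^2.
Σ |c_n|^2 = 17

Expand |f|^2 and use orthogonality of {sin(nx), cos(mx)} on [-π, π]:
  ∫_{-π}^{π} sin(nx)^2 dx = π, ∫ cos(mx)^2 dx = π, and cross terms integrate to 0.
So ∫_{-π}^{π} f(x)^2 dx = 5^2 · π + 3^2 · π = (25 + 9)π.
Divide by 2π: (25 + 9)/2 = 17.
By Parseval, this equals Σ |c_n|^2.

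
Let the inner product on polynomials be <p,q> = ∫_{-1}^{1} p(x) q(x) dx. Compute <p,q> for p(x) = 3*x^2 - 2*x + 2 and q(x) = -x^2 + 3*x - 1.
<p,q> = -188/15

Expand the product: p(x)·q(x) = -3*x^4 + 11*x^3 - 11*x^2 + 8*x - 2.
∫_{-1}^{1} of each monomial x^k gives [2/(k+1) if k even, 0 if k odd]. Integrating term-by-term (or equivalently evaluating the antiderivative F(x) = -3*x^5/5 + 11*x^4/4 - 11*x^3/3 + 4*x^2 - 2*x at the endpoints):
  F(1) − F(−1) = 29/60 − (781/60) = -188/15.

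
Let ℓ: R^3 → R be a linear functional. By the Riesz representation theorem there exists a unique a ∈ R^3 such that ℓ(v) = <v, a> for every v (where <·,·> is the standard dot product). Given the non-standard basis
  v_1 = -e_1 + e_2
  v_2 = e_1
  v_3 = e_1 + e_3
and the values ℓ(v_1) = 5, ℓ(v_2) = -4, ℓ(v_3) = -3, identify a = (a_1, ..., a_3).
a = (-4, 1, 1)

Write a = (a_1, ..., a_3) in the standard basis. For each basis vector v_i, ℓ(v_i) = <v_i, a> is a linear equation in the a_j's. Collect the n equations into a matrix system V a = ℓ, where row i of V is v_i (expressed in the standard basis). Since V is invertible (lower-triangular with 1s on the diagonal, up to permutation), solve by back-substitution:
  V =
[[-1, 1, 0],
 [1, 0, 0],
 [1, 0, 1]]
  V a = (5, -4, -3)
Solving gives a = (-4, 1, 1).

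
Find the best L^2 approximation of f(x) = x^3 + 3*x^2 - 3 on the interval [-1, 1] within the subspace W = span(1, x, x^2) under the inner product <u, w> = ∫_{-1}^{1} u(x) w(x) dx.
g(x) = 3*x^2 + 3*x/5 - 3

The best approximation g ∈ W is the orthogonal projection of f onto W. Writing g = a_0 + a_1 x + a_2 x^2, the coefficients solve the normal equations G · a = b where
  G_{ij} = <φ_i, φ_j> and b_i = <f, φ_i>, with φ_0 = 1, φ_1 = x, φ_2 = x^2.
G =
  [2, 0, 2/3]
  [0, 2/3, 0]
  [2/3, 0, 2/5],
b = (-4, 2/5, -4/5).
Solving gives a_0 = -3, a_1 = 3/5, a_2 = 3, so
  g(x) = 3*x^2 + 3*x/5 - 3.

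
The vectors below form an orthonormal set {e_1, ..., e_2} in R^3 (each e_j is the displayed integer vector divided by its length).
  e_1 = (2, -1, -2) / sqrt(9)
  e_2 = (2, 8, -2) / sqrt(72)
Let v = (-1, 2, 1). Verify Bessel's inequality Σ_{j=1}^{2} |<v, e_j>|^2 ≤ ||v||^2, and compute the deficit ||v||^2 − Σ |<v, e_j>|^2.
Σ |<v, e_j>|^2 = 6; ||v||^2 = 6; deficit = 0

Write each e_j = u_j / sqrt(<u_j, u_j>) where u_j is the displayed integer vector. Then <v, e_j> = <v, u_j> / sqrt(<u_j, u_j>), so |<v, e_j>|^2 = <v, u_j>^2 / <u_j, u_j>.
Coefficients: <v, e_1> = -6/sqrt(9), <v, e_2> = 12/sqrt(72).
Square and sum: Σ |<v, e_j>|^2 = 6.
Compute ||v||^2 = v·v = 6.
Deficit = 6 − 6 = 0 ≥ 0, confirming Bessel's inequality. (The deficit equals ||v − Σ <v,e_j> e_j||^2, the squared distance from v to span{e_j}.)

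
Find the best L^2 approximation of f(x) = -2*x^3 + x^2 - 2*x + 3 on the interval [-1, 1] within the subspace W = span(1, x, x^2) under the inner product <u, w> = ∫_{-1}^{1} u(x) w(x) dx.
g(x) = x^2 - 16*x/5 + 3

The best approximation g ∈ W is the orthogonal projection of f onto W. Writing g = a_0 + a_1 x + a_2 x^2, the coefficients solve the normal equations G · a = b where
  G_{ij} = <φ_i, φ_j> and b_i = <f, φ_i>, with φ_0 = 1, φ_1 = x, φ_2 = x^2.
G =
  [2, 0, 2/3]
  [0, 2/3, 0]
  [2/3, 0, 2/5],
b = (20/3, -32/15, 12/5).
Solving gives a_0 = 3, a_1 = -16/5, a_2 = 1, so
  g(x) = x^2 - 16*x/5 + 3.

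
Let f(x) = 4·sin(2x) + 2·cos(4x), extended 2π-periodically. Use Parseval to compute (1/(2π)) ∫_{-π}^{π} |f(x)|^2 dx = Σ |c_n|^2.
Σ |c_n|^2 = 10

Expand |f|^2 and use orthogonality of {sin(nx), cos(mx)} on [-π, π]:
  ∫_{-π}^{π} sin(nx)^2 dx = π, ∫ cos(mx)^2 dx = π, and cross terms integrate to 0.
So ∫_{-π}^{π} f(x)^2 dx = 4^2 · π + 2^2 · π = (16 + 4)π.
Divide by 2π: (16 + 4)/2 = 10.
By Parseval, this equals Σ |c_n|^2.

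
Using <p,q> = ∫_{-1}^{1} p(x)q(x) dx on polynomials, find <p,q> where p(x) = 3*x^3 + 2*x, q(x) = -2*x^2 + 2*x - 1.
<p,q> = 76/15

Expand the product: p(x)·q(x) = -6*x^5 + 6*x^4 - 7*x^3 + 4*x^2 - 2*x.
∫_{-1}^{1} of each monomial x^k gives [2/(k+1) if k even, 0 if k odd]. Integrating term-by-term (or equivalently evaluating the antiderivative F(x) = -x^6 + 6*x^5/5 - 7*x^4/4 + 4*x^3/3 - x^2 at the endpoints):
  F(1) − F(−1) = -73/60 − (-377/60) = 76/15.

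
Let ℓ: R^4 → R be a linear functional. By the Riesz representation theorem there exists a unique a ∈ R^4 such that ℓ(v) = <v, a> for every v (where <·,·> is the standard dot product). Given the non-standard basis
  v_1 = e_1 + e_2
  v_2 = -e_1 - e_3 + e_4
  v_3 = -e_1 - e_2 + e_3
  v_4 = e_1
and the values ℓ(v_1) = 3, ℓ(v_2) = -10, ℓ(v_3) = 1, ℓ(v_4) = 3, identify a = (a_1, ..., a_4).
a = (3, 0, 4, -3)

Write a = (a_1, ..., a_4) in the standard basis. For each basis vector v_i, ℓ(v_i) = <v_i, a> is a linear equation in the a_j's. Collect the n equations into a matrix system V a = ℓ, where row i of V is v_i (expressed in the standard basis). Since V is invertible (lower-triangular with 1s on the diagonal, up to permutation), solve by back-substitution:
  V =
[[1, 1, 0, 0],
 [-1, 0, -1, 1],
 [-1, -1, 1, 0],
 [1, 0, 0, 0]]
  V a = (3, -10, 1, 3)
Solving gives a = (3, 0, 4, -3).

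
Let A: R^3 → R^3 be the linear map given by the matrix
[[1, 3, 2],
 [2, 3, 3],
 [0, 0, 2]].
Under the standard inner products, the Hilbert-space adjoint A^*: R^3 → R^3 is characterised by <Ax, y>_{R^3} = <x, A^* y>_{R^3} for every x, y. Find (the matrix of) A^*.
A^* = A^T =
[[1, 2, 0],
 [3, 3, 0],
 [2, 3, 2]]

For real matrices with standard dot products, the defining identity <Ax, y> = <x, A^* y> gives (Ax)^T y = x^T (A^*) y, i.e. x^T A^T y = x^T (A^*) y. Since this holds for all x, y, we must have A^* = A^T. Therefore
A^* =
[[1, 2, 0],
 [3, 3, 0],
 [2, 3, 2]].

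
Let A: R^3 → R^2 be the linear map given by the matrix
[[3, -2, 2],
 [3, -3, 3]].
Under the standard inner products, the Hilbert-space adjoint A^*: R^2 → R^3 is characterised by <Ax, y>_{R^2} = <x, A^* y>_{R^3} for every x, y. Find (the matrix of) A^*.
A^* = A^T =
[[3, 3],
 [-2, -3],
 [2, 3]]

For real matrices with standard dot products, the defining identity <Ax, y> = <x, A^* y> gives (Ax)^T y = x^T (A^*) y, i.e. x^T A^T y = x^T (A^*) y. Since this holds for all x, y, we must have A^* = A^T. Therefore
A^* =
[[3, 3],
 [-2, -3],
 [2, 3]].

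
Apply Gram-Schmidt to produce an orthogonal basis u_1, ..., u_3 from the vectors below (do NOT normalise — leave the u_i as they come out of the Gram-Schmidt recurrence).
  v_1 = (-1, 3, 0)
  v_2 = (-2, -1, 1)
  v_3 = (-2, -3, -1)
Orthogonal basis:
  u_1 = (-1, 3, 0)
  u_2 = (-21/10, -7/10, 1)
  u_3 = (-48/59, -16/59, -112/59)

Apply the Gram-Schmidt recurrence
  u_1 = v_1
  u_i = v_i − Σ_{j<i} ((v_i · u_j) / (u_j · u_j)) · u_j.

Step by step this gives:
  u_1 = (-1, 3, 0)
  u_2 = (-21/10, -7/10, 1)
  u_3 = (-48/59, -16/59, -112/59)

Orthogonality check:
  u_2 · u_1 = 0 (should be 0)
  u_3 · u_1 = 0 (should be 0)
  u_3 · u_2 = 0 (should be 0)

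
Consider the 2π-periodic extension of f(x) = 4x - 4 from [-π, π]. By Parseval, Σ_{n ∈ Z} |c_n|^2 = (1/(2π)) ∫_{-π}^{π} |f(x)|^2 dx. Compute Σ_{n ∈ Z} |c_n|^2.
Σ |c_n|^2 = 16π^2/3 + 16

Expand and integrate term by term over [-π, π]:
  ∫ (4x)^2 dx = 16·(2π^3/3); ∫ 2·4·(-4)·x dx = 0 (odd integrand); ∫ (-4)^2 dx = 16·2π.
So (1/(2π)) ∫_{-π}^{π} (4x - 4)^2 dx = 16π^2/3 + 16 = 16π^2/3 + 16.
Parseval ⇒ Σ |c_n|^2 = 16π^2/3 + 16.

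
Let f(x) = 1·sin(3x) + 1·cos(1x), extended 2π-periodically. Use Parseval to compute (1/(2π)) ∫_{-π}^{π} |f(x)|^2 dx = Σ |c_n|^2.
Σ |c_n|^2 = 1

Expand |f|^2 and use orthogonality of {sin(nx), cos(mx)} on [-π, π]:
  ∫_{-π}^{π} sin(nx)^2 dx = π, ∫ cos(mx)^2 dx = π, and cross terms integrate to 0.
So ∫_{-π}^{π} f(x)^2 dx = 1^2 · π + 1^2 · π = (1 + 1)π.
Divide by 2π: (1 + 1)/2 = 1.
By Parseval, this equals Σ |c_n|^2.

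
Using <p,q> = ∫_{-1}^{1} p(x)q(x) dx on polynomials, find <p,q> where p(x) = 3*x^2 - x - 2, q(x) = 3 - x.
<p,q> = -16/3

Expand the product: p(x)·q(x) = -3*x^3 + 10*x^2 - x - 6.
∫_{-1}^{1} of each monomial x^k gives [2/(k+1) if k even, 0 if k odd]. Integrating term-by-term (or equivalently evaluating the antiderivative F(x) = -3*x^4/4 + 10*x^3/3 - x^2/2 - 6*x at the endpoints):
  F(1) − F(−1) = -47/12 − (17/12) = -16/3.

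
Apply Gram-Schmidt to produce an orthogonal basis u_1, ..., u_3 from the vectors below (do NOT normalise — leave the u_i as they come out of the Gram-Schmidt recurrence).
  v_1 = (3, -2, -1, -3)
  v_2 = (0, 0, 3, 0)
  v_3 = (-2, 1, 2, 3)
Orthogonal basis:
  u_1 = (3, -2, -1, -3)
  u_2 = (9/23, -6/23, 66/23, -9/23)
  u_3 = (7/22, -6/11, 0, 15/22)

Apply the Gram-Schmidt recurrence
  u_1 = v_1
  u_i = v_i − Σ_{j<i} ((v_i · u_j) / (u_j · u_j)) · u_j.

Step by step this gives:
  u_1 = (3, -2, -1, -3)
  u_2 = (9/23, -6/23, 66/23, -9/23)
  u_3 = (7/22, -6/11, 0, 15/22)

Orthogonality check:
  u_2 · u_1 = 0 (should be 0)
  u_3 · u_1 = 0 (should be 0)
  u_3 · u_2 = 0 (should be 0)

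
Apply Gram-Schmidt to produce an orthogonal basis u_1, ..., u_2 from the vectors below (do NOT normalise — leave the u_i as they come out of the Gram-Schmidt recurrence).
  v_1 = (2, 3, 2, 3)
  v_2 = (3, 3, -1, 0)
Orthogonal basis:
  u_1 = (2, 3, 2, 3)
  u_2 = (2, 3/2, -2, -3/2)

Apply the Gram-Schmidt recurrence
  u_1 = v_1
  u_i = v_i − Σ_{j<i} ((v_i · u_j) / (u_j · u_j)) · u_j.

Step by step this gives:
  u_1 = (2, 3, 2, 3)
  u_2 = (2, 3/2, -2, -3/2)

Orthogonality check:
  u_2 · u_1 = 0 (should be 0)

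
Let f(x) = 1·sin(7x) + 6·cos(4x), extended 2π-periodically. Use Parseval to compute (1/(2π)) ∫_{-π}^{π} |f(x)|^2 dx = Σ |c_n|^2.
Σ |c_n|^2 = 37/2

Expand |f|^2 and use orthogonality of {sin(nx), cos(mx)} on [-π, π]:
  ∫_{-π}^{π} sin(nx)^2 dx = π, ∫ cos(mx)^2 dx = π, and cross terms integrate to 0.
So ∫_{-π}^{π} f(x)^2 dx = 1^2 · π + 6^2 · π = (1 + 36)π.
Divide by 2π: (1 + 36)/2 = 37/2.
By Parseval, this equals Σ |c_n|^2.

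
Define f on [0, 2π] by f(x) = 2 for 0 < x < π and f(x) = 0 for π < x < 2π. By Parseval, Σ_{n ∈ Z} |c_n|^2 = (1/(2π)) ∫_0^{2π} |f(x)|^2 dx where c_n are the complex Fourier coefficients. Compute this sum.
Σ |c_n|^2 = 2

Parseval equates the L^2 energy of f (normalised by 1/(2π)) with the ℓ^2 sum of its Fourier coefficients: (1/(2π)) ∫_0^{2π} |f|^2 = Σ |c_n|^2.
Compute the left side: (1/(2π)) [∫_0^π 2^2 dx + ∫_π^{2π} 0^2 dx] = (1/(2π)) · (4π + 0π) = (4 + 0)/2 = 2.
So Σ_{n ∈ Z} |c_n|^2 = 2.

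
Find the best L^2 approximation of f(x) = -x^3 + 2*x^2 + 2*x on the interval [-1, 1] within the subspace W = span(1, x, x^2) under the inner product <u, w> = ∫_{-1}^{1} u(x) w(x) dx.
g(x) = 2*x^2 + 7*x/5

The best approximation g ∈ W is the orthogonal projection of f onto W. Writing g = a_0 + a_1 x + a_2 x^2, the coefficients solve the normal equations G · a = b where
  G_{ij} = <φ_i, φ_j> and b_i = <f, φ_i>, with φ_0 = 1, φ_1 = x, φ_2 = x^2.
G =
  [2, 0, 2/3]
  [0, 2/3, 0]
  [2/3, 0, 2/5],
b = (4/3, 14/15, 4/5).
Solving gives a_0 = 0, a_1 = 7/5, a_2 = 2, so
  g(x) = 2*x^2 + 7*x/5.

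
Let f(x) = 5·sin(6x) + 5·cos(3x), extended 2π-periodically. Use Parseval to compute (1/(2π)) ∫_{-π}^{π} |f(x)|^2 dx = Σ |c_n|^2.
Σ |c_n|^2 = 25

Expand |f|^2 and use orthogonality of {sin(nx), cos(mx)} on [-π, π]:
  ∫_{-π}^{π} sin(nx)^2 dx = π, ∫ cos(mx)^2 dx = π, and cross terms integrate to 0.
So ∫_{-π}^{π} f(x)^2 dx = 5^2 · π + 5^2 · π = (25 + 25)π.
Divide by 2π: (25 + 25)/2 = 25.
By Parseval, this equals Σ |c_n|^2.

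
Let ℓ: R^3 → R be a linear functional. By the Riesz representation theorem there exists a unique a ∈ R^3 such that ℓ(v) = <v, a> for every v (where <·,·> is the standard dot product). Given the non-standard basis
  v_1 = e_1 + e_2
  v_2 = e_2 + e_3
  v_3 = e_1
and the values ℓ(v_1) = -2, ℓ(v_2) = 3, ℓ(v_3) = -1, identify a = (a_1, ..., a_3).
a = (-1, -1, 4)

Write a = (a_1, ..., a_3) in the standard basis. For each basis vector v_i, ℓ(v_i) = <v_i, a> is a linear equation in the a_j's. Collect the n equations into a matrix system V a = ℓ, where row i of V is v_i (expressed in the standard basis). Since V is invertible (lower-triangular with 1s on the diagonal, up to permutation), solve by back-substitution:
  V =
[[1, 1, 0],
 [0, 1, 1],
 [1, 0, 0]]
  V a = (-2, 3, -1)
Solving gives a = (-1, -1, 4).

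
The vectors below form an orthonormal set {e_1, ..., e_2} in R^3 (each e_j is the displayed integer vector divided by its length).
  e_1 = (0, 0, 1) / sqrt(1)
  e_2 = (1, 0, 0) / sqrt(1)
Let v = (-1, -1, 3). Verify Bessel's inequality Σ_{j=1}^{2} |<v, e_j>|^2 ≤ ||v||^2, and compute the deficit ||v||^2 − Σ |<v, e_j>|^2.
Σ |<v, e_j>|^2 = 10; ||v||^2 = 11; deficit = 1

Write each e_j = u_j / sqrt(<u_j, u_j>) where u_j is the displayed integer vector. Then <v, e_j> = <v, u_j> / sqrt(<u_j, u_j>), so |<v, e_j>|^2 = <v, u_j>^2 / <u_j, u_j>.
Coefficients: <v, e_1> = 3/sqrt(1), <v, e_2> = -1/sqrt(1).
Square and sum: Σ |<v, e_j>|^2 = 10.
Compute ||v||^2 = v·v = 11.
Deficit = 11 − 10 = 1 ≥ 0, confirming Bessel's inequality. (The deficit equals ||v − Σ <v,e_j> e_j||^2, the squared distance from v to span{e_j}.)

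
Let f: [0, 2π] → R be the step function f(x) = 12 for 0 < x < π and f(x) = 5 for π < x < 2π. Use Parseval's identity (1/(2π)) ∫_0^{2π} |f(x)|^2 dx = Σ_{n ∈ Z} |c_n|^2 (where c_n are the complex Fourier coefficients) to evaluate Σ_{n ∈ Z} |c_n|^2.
Σ |c_n|^2 = 169/2

Parseval equates the L^2 energy of f (normalised by 1/(2π)) with the ℓ^2 sum of its Fourier coefficients: (1/(2π)) ∫_0^{2π} |f|^2 = Σ |c_n|^2.
Compute the left side: (1/(2π)) [∫_0^π 12^2 dx + ∫_π^{2π} 5^2 dx] = (1/(2π)) · (144π + 25π) = (144 + 25)/2 = 169/2.
So Σ_{n ∈ Z} |c_n|^2 = 169/2.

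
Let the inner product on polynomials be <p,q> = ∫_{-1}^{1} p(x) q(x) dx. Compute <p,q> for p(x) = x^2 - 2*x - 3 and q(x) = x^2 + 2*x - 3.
<p,q> = 176/15

Expand the product: p(x)·q(x) = x^4 - 10*x^2 + 9.
∫_{-1}^{1} of each monomial x^k gives [2/(k+1) if k even, 0 if k odd]. Integrating term-by-term (or equivalently evaluating the antiderivative F(x) = x^5/5 - 10*x^3/3 + 9*x at the endpoints):
  F(1) − F(−1) = 88/15 − (-88/15) = 176/15.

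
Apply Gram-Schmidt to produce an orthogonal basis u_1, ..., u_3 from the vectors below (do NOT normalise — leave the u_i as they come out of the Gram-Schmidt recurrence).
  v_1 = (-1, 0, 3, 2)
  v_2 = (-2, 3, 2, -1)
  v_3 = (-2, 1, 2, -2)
Orthogonal basis:
  u_1 = (-1, 0, 3, 2)
  u_2 = (-11/7, 3, 5/7, -13/7)
  u_3 = (-61/108, -43/36, 67/108, -131/108)

Apply the Gram-Schmidt recurrence
  u_1 = v_1
  u_i = v_i − Σ_{j<i} ((v_i · u_j) / (u_j · u_j)) · u_j.

Step by step this gives:
  u_1 = (-1, 0, 3, 2)
  u_2 = (-11/7, 3, 5/7, -13/7)
  u_3 = (-61/108, -43/36, 67/108, -131/108)

Orthogonality check:
  u_2 · u_1 = 0 (should be 0)
  u_3 · u_1 = 0 (should be 0)
  u_3 · u_2 = 0 (should be 0)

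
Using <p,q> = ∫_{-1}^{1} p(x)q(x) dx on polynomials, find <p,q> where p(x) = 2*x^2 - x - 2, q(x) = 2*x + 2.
<p,q> = -20/3

Expand the product: p(x)·q(x) = 4*x^3 + 2*x^2 - 6*x - 4.
∫_{-1}^{1} of each monomial x^k gives [2/(k+1) if k even, 0 if k odd]. Integrating term-by-term (or equivalently evaluating the antiderivative F(x) = x^4 + 2*x^3/3 - 3*x^2 - 4*x at the endpoints):
  F(1) − F(−1) = -16/3 − (4/3) = -20/3.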